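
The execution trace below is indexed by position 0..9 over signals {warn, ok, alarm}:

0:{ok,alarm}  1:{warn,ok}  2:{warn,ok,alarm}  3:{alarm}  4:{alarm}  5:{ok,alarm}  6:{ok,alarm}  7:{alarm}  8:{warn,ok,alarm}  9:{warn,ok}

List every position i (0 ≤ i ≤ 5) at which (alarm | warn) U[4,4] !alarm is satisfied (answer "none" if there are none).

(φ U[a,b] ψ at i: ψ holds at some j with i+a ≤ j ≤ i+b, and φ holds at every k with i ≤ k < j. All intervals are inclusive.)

Evaluate at each i in [0,5]:
  i=0: ✗ (no rhs in [4,4])
  i=1: ✗ (no rhs in [5,5])
  i=2: ✗ (no rhs in [6,6])
  i=3: ✗ (no rhs in [7,7])
  i=4: ✗ (no rhs in [8,8])
  i=5: ✓ (rhs at j=9; lhs holds on [5,8])

5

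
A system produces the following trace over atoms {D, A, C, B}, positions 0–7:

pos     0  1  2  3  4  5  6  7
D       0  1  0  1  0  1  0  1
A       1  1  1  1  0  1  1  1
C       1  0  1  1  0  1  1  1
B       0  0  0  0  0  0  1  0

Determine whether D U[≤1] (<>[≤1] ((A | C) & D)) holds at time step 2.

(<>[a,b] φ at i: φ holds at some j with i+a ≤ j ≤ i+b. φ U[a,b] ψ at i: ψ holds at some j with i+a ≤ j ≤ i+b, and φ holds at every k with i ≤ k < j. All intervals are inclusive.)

Need some j in [2,3] with <>[≤1] ((A | C) & D), and D at every k in [2,j-1].
  j=2: <>[≤1] ((A | C) & D) holds; no prefix to check → satisfied.

Holds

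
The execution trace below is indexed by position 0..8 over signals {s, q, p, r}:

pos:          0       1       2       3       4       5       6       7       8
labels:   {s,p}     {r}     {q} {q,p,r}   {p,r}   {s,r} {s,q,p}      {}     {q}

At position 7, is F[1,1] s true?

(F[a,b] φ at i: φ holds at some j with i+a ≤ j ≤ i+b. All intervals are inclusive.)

Does not hold

Check s at each j in [8,8]:
  j=8: false
No position in the window satisfies it → formula fails.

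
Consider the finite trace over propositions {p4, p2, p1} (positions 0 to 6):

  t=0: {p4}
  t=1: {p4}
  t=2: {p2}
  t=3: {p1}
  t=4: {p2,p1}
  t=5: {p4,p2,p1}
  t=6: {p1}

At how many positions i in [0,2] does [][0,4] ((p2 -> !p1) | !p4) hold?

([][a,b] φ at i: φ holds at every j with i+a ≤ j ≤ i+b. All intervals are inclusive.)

1

Evaluate at each i in [0,2]:
  i=0: ✓ (all of [0,4])
  i=1: ✗ (fails at j=5)
  i=2: ✗ (fails at j=5)
Positions where it holds: {0} → 1.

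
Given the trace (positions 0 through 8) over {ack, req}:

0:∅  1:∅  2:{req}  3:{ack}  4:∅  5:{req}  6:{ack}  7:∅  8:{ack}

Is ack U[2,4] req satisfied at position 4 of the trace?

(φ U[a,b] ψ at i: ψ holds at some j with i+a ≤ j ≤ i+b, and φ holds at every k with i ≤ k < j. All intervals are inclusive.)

Does not hold

Need some j in [6,8] with req, and ack at every k in [4,j-1].
  j=6: req false.
  j=7: req false.
  j=8: req false.
No j in the window works → until fails.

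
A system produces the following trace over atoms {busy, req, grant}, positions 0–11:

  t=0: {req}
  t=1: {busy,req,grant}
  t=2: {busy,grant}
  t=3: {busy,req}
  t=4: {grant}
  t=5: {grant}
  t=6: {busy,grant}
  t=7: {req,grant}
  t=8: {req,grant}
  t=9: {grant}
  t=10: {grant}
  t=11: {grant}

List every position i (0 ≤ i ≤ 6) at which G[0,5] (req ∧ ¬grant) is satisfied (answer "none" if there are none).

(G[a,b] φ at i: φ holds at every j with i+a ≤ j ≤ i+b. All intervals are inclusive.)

Evaluate at each i in [0,6]:
  i=0: ✗ (fails at j=1)
  i=1: ✗ (fails at j=1)
  i=2: ✗ (fails at j=2)
  i=3: ✗ (fails at j=4)
  i=4: ✗ (fails at j=4)
  i=5: ✗ (fails at j=5)
  i=6: ✗ (fails at j=6)

none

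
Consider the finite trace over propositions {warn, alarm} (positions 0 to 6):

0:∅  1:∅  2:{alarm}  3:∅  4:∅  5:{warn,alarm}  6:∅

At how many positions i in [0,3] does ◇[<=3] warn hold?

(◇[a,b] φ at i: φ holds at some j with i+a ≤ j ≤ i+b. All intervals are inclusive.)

Evaluate at each i in [0,3]:
  i=0: ✗ (none in [0,3])
  i=1: ✗ (none in [1,4])
  i=2: ✓ (witness j=5)
  i=3: ✓ (witness j=5)
Positions where it holds: {2, 3} → 2.

2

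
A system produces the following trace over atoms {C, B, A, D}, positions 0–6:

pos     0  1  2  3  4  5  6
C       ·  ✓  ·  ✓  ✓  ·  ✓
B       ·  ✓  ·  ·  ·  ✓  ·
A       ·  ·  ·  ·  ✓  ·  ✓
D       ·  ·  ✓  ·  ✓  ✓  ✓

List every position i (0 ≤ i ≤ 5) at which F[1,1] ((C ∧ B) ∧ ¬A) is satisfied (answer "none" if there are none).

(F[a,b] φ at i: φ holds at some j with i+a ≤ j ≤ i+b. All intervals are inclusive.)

0

Evaluate at each i in [0,5]:
  i=0: ✓ (witness j=1)
  i=1: ✗ (none in [2,2])
  i=2: ✗ (none in [3,3])
  i=3: ✗ (none in [4,4])
  i=4: ✗ (none in [5,5])
  i=5: ✗ (none in [6,6])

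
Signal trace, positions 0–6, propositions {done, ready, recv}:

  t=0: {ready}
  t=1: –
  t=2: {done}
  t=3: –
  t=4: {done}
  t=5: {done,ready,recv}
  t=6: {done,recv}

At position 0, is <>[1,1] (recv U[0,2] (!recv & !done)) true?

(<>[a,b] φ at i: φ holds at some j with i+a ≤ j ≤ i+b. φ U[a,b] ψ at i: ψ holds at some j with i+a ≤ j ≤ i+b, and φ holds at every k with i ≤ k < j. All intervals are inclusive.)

Check (recv U[0,2] (!recv & !done)) at each j in [1,1]:
  j=1: holds
Found at j=1 → formula holds.

True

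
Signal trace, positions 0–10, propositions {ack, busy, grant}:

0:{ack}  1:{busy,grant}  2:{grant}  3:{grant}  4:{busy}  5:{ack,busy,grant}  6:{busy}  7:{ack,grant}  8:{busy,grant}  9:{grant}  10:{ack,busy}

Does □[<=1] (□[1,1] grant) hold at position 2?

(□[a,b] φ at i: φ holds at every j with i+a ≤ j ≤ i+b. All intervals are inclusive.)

False

Check □[1,1] grant at every j in [2,3]:
  j=2: holds on [3,3]
  j=3: fails at 4
Fails at j=3 → formula fails.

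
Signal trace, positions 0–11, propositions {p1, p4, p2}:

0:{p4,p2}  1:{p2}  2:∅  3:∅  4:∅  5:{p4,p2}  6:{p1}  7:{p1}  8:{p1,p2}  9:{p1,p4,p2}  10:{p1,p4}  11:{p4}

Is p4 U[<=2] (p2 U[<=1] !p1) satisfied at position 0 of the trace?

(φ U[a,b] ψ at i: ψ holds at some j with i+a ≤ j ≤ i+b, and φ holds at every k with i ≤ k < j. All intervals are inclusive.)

Need some j in [0,2] with (p2 U[<=1] !p1), and p4 at every k in [0,j-1].
  j=0: (p2 U[<=1] !p1) holds; no prefix to check → satisfied.

True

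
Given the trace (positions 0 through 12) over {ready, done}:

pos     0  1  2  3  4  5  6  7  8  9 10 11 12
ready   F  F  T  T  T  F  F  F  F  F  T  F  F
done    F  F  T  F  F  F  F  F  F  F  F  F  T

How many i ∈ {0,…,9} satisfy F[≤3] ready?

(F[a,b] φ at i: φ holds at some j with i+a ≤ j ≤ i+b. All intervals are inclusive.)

8

Evaluate at each i in [0,9]:
  i=0: ✓ (witness j=2)
  i=1: ✓ (witness j=2)
  i=2: ✓ (witness j=2)
  i=3: ✓ (witness j=3)
  i=4: ✓ (witness j=4)
  i=5: ✗ (none in [5,8])
  i=6: ✗ (none in [6,9])
  i=7: ✓ (witness j=10)
  i=8: ✓ (witness j=10)
  i=9: ✓ (witness j=10)
Positions where it holds: {0, 1, 2, 3, 4, 7, 8, 9} → 8.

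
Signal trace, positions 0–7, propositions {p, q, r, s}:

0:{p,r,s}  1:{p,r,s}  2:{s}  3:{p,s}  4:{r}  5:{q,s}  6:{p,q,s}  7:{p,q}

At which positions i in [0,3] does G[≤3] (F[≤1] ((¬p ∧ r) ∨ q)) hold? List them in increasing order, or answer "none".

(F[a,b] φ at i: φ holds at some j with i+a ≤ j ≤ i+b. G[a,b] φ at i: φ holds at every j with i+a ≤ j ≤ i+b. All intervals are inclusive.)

3

Evaluate at each i in [0,3]:
  i=0: ✗ (fails at j=0)
  i=1: ✗ (fails at j=1)
  i=2: ✗ (fails at j=2)
  i=3: ✓ (all of [3,6])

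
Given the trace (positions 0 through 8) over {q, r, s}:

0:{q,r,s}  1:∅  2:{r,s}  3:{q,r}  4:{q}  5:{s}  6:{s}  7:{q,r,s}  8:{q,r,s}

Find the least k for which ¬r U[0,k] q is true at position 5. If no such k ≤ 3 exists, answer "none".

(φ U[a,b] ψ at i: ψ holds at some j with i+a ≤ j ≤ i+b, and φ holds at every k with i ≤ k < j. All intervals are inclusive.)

Need earliest j ≥ 5 with q, and ¬r at every k in [5,j-1].
  j=5: rhs fails.
  j=6: rhs fails.
  j=7: rhs holds; lhs holds on [5,6]. k = 2.

2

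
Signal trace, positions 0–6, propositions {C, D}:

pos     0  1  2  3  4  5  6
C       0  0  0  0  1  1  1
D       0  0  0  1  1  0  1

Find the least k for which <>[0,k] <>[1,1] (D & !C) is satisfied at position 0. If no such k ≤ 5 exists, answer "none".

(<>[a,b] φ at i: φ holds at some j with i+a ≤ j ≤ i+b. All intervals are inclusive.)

2

Scan j = 0,1,… for <>[1,1] (D & !C):
  j=0: fails
  j=1: fails
  j=2: holds
First hit at j=2, so smallest k = 2-0 = 2.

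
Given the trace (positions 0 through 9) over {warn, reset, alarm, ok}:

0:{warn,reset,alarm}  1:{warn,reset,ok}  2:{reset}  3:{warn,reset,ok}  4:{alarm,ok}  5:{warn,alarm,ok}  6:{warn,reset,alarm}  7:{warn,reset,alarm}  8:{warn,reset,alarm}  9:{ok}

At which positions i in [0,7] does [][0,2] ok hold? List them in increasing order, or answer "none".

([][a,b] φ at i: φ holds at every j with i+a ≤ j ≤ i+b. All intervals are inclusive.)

3

Evaluate at each i in [0,7]:
  i=0: ✗ (fails at j=0)
  i=1: ✗ (fails at j=2)
  i=2: ✗ (fails at j=2)
  i=3: ✓ (all of [3,5])
  i=4: ✗ (fails at j=6)
  i=5: ✗ (fails at j=6)
  i=6: ✗ (fails at j=6)
  i=7: ✗ (fails at j=7)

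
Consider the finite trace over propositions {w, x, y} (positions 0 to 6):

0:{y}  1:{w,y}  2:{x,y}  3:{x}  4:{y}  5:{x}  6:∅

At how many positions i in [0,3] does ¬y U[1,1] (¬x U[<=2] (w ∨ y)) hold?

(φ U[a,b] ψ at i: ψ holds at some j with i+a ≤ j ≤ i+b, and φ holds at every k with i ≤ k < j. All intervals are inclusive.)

Evaluate at each i in [0,3]:
  i=0: ✗ (lhs fails at k=0 before rhs at j=1)
  i=1: ✗ (lhs fails at k=1 before rhs at j=2)
  i=2: ✗ (no rhs in [3,3])
  i=3: ✓ (rhs at j=4; lhs holds on [3,3])
Positions where it holds: {3} → 1.

1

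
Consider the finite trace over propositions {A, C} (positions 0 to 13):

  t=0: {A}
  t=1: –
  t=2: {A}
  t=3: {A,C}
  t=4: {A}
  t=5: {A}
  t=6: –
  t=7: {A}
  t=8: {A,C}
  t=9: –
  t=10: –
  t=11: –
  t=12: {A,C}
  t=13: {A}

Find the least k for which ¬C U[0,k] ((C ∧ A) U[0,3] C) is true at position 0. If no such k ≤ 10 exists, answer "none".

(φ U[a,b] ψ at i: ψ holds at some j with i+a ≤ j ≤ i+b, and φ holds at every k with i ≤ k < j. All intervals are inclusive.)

Need earliest j ≥ 0 with ((C ∧ A) U[0,3] C), and ¬C at every k in [0,j-1].
  j=0: rhs fails.
  j=1: rhs fails.
  j=2: rhs fails.
  j=3: rhs holds; lhs holds on [0,2]. k = 3.

3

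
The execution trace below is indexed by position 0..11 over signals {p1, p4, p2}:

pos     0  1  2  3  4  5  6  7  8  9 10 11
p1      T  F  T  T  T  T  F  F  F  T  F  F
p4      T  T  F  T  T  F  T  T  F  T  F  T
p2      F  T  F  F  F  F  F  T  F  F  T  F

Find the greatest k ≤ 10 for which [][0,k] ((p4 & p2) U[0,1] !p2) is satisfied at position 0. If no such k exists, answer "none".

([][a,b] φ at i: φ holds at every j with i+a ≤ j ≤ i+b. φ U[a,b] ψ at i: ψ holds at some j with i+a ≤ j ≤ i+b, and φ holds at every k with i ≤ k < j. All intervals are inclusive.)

((p4 & p2) U[0,1] !p2) must hold from j=0 onward; find where it first fails.
  j=0: holds
  j=1: holds
  j=2: holds
  j=3: holds
  j=4: holds
  j=5: holds
  j=6: holds
  j=7: holds
  j=8: holds
  j=9: holds
  j=10: fails
Holds on [0,9], so largest k = 9.

9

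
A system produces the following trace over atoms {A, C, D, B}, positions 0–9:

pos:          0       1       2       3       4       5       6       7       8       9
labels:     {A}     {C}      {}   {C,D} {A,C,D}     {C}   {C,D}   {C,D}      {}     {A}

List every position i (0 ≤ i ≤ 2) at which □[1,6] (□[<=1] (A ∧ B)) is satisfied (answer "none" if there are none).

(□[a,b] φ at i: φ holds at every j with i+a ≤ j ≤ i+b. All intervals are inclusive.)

none

Evaluate at each i in [0,2]:
  i=0: ✗ (fails at j=1)
  i=1: ✗ (fails at j=2)
  i=2: ✗ (fails at j=3)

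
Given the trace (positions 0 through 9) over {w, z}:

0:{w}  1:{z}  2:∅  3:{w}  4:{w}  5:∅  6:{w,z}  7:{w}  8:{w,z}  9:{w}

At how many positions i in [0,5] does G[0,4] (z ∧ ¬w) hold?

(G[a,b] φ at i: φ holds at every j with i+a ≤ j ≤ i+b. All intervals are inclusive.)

Evaluate at each i in [0,5]:
  i=0: ✗ (fails at j=0)
  i=1: ✗ (fails at j=2)
  i=2: ✗ (fails at j=2)
  i=3: ✗ (fails at j=3)
  i=4: ✗ (fails at j=4)
  i=5: ✗ (fails at j=5)
Positions where it holds: {} → 0.

0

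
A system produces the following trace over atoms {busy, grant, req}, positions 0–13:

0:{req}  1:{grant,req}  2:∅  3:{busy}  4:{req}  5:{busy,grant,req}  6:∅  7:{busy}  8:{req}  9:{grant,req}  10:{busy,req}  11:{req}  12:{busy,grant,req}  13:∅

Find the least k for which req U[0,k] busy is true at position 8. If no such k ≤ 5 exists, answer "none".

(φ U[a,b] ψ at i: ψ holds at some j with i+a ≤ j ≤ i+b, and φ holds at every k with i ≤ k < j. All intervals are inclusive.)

Need earliest j ≥ 8 with busy, and req at every k in [8,j-1].
  j=8: rhs fails.
  j=9: rhs fails.
  j=10: rhs holds; lhs holds on [8,9]. k = 2.

2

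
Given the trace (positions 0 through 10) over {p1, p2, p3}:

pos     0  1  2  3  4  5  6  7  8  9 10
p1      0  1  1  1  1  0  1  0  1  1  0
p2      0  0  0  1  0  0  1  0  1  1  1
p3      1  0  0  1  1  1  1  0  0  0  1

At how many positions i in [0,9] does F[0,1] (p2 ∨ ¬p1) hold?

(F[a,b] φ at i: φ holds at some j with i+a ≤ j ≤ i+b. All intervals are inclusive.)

Evaluate at each i in [0,9]:
  i=0: ✓ (witness j=0)
  i=1: ✗ (none in [1,2])
  i=2: ✓ (witness j=3)
  i=3: ✓ (witness j=3)
  i=4: ✓ (witness j=5)
  i=5: ✓ (witness j=5)
  i=6: ✓ (witness j=6)
  i=7: ✓ (witness j=7)
  i=8: ✓ (witness j=8)
  i=9: ✓ (witness j=9)
Positions where it holds: {0, 2, 3, 4, 5, 6, 7, 8, 9} → 9.

9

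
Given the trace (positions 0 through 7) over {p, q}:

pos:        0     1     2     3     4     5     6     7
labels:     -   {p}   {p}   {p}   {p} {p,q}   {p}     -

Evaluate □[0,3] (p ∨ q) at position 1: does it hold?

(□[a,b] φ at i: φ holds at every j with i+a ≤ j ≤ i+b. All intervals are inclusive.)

Holds

Check (p ∨ q) at every j in [1,4]:
  j=1: true
  j=2: true
  j=3: true
  j=4: true
All positions satisfy it → formula holds.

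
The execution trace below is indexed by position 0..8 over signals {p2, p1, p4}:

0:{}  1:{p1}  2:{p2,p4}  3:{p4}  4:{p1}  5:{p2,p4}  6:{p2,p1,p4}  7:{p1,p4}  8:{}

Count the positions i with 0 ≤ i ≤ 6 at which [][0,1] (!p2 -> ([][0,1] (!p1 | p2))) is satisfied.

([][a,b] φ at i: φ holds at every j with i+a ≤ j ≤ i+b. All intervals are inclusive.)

1

Evaluate at each i in [0,6]:
  i=0: ✗ (fails at j=0)
  i=1: ✗ (fails at j=1)
  i=2: ✗ (fails at j=3)
  i=3: ✗ (fails at j=3)
  i=4: ✗ (fails at j=4)
  i=5: ✓ (all of [5,6])
  i=6: ✗ (fails at j=7)
Positions where it holds: {5} → 1.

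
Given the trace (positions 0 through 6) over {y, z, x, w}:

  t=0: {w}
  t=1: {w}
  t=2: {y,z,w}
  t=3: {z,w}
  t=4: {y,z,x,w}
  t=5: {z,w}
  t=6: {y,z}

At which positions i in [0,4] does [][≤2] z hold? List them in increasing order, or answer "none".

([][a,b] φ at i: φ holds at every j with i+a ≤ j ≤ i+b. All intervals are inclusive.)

Evaluate at each i in [0,4]:
  i=0: ✗ (fails at j=0)
  i=1: ✗ (fails at j=1)
  i=2: ✓ (all of [2,4])
  i=3: ✓ (all of [3,5])
  i=4: ✓ (all of [4,6])

2, 3, 4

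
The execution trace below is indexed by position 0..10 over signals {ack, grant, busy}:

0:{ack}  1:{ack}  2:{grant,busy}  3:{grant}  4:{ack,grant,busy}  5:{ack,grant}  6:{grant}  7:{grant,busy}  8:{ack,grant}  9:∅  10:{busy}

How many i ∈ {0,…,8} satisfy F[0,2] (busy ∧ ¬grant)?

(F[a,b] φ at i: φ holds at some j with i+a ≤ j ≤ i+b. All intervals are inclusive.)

1

Evaluate at each i in [0,8]:
  i=0: ✗ (none in [0,2])
  i=1: ✗ (none in [1,3])
  i=2: ✗ (none in [2,4])
  i=3: ✗ (none in [3,5])
  i=4: ✗ (none in [4,6])
  i=5: ✗ (none in [5,7])
  i=6: ✗ (none in [6,8])
  i=7: ✗ (none in [7,9])
  i=8: ✓ (witness j=10)
Positions where it holds: {8} → 1.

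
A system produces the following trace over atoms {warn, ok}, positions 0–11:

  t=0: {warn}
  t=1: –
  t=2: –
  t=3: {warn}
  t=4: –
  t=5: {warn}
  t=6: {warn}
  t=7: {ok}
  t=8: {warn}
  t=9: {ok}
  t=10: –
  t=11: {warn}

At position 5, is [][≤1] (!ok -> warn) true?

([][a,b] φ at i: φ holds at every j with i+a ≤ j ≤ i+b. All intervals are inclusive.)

Holds

Check (!ok -> warn) at every j in [5,6]:
  j=5: antecedent true; consequent true → ✓
  j=6: antecedent true; consequent true → ✓
All positions satisfy it → formula holds.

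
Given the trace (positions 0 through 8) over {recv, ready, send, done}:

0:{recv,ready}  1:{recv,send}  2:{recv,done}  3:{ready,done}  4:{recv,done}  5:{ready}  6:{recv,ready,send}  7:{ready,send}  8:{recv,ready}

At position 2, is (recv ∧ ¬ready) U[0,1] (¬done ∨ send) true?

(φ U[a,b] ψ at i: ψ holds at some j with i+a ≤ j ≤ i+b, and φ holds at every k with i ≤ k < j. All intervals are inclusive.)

False

Need some j in [2,3] with (¬done ∨ send), and (recv ∧ ¬ready) at every k in [2,j-1].
  j=2: (¬done ∨ send) false.
  j=3: (¬done ∨ send) false.
No j in the window works → until fails.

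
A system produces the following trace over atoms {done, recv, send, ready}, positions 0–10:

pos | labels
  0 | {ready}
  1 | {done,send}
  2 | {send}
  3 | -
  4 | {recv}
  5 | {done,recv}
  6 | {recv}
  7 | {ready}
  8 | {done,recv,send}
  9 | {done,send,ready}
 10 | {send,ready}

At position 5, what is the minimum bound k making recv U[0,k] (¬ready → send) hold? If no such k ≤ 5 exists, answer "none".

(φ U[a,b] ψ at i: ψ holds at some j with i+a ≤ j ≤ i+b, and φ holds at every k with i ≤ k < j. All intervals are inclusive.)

Need earliest j ≥ 5 with (¬ready → send), and recv at every k in [5,j-1].
  j=5: rhs fails.
  j=6: rhs fails.
  j=7: rhs holds; lhs holds on [5,6]. k = 2.

2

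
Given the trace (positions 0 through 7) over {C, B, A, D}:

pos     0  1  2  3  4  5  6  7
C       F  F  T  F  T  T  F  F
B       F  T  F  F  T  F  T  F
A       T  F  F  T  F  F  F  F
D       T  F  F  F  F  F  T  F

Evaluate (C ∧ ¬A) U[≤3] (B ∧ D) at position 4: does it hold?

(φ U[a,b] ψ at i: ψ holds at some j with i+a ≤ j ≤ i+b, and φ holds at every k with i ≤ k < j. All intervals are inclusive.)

Need some j in [4,7] with (B ∧ D), and (C ∧ ¬A) at every k in [4,j-1].
  j=4: (B ∧ D) false.
  j=5: (B ∧ D) false.
  j=6: (B ∧ D) holds; (C ∧ ¬A) holds at every k in [4,5] → satisfied.

Holds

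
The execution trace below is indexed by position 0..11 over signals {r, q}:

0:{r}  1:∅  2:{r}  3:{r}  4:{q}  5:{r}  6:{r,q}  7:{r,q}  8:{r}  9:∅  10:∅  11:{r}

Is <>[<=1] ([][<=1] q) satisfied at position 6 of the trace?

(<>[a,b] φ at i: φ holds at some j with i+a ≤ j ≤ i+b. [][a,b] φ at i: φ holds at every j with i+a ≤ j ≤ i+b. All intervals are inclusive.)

True

Check [][<=1] q at each j in [6,7]:
  j=6: holds on [6,7]
  j=7: fails at 8
Found at j=6 → formula holds.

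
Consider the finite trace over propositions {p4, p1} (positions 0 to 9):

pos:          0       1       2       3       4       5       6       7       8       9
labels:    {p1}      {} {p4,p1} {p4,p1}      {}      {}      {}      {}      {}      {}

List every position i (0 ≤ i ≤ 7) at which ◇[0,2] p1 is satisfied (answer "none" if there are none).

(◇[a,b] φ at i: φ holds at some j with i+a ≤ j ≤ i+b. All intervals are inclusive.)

0, 1, 2, 3

Evaluate at each i in [0,7]:
  i=0: ✓ (witness j=0)
  i=1: ✓ (witness j=2)
  i=2: ✓ (witness j=2)
  i=3: ✓ (witness j=3)
  i=4: ✗ (none in [4,6])
  i=5: ✗ (none in [5,7])
  i=6: ✗ (none in [6,8])
  i=7: ✗ (none in [7,9])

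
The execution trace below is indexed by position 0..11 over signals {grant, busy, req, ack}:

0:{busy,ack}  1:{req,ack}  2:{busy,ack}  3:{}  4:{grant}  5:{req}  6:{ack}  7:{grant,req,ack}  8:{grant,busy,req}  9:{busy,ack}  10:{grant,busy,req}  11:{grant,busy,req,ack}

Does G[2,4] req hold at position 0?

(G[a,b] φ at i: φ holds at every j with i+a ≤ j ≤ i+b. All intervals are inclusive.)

False

Check req at every j in [2,4]:
  j=2: false
  j=3: false
  j=4: false
Fails at j=2 → formula fails.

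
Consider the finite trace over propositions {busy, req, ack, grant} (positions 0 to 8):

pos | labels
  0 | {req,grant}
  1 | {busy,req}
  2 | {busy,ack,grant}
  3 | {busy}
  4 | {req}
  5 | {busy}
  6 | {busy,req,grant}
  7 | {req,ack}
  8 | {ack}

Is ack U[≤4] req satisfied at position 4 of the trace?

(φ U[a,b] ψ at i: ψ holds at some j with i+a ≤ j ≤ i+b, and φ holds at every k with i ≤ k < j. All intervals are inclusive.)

Need some j in [4,8] with req, and ack at every k in [4,j-1].
  j=4: req holds; no prefix to check → satisfied.

Yes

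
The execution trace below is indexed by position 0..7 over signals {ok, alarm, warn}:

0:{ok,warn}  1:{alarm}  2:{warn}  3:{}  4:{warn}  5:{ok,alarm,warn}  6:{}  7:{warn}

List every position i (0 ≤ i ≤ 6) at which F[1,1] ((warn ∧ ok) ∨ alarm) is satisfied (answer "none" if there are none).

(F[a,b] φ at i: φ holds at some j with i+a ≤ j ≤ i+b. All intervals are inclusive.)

0, 4

Evaluate at each i in [0,6]:
  i=0: ✓ (witness j=1)
  i=1: ✗ (none in [2,2])
  i=2: ✗ (none in [3,3])
  i=3: ✗ (none in [4,4])
  i=4: ✓ (witness j=5)
  i=5: ✗ (none in [6,6])
  i=6: ✗ (none in [7,7])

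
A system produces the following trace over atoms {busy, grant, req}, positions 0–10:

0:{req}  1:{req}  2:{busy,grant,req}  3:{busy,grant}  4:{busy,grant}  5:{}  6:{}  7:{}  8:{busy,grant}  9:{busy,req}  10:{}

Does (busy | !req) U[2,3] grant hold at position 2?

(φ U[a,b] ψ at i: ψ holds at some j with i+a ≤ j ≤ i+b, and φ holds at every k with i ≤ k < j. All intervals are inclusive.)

Need some j in [4,5] with grant, and (busy | !req) at every k in [2,j-1].
  j=4: grant holds; (busy | !req) holds at every k in [2,3] → satisfied.

Holds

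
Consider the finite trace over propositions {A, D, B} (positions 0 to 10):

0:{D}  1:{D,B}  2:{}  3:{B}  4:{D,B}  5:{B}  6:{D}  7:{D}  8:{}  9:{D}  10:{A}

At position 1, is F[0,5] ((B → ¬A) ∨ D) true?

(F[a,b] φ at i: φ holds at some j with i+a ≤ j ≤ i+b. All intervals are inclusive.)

Check ((B → ¬A) ∨ D) at each j in [1,6]:
  j=1: true
  j=2: true
  j=3: true
  j=4: true
  j=5: true
  j=6: true
Found at j=1 → formula holds.

True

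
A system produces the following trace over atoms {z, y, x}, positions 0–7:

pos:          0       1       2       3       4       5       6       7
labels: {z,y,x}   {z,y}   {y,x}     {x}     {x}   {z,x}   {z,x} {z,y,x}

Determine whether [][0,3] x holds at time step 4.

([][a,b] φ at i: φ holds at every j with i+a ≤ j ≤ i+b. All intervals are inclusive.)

Check x at every j in [4,7]:
  j=4: true
  j=5: true
  j=6: true
  j=7: true
All positions satisfy it → formula holds.

Yes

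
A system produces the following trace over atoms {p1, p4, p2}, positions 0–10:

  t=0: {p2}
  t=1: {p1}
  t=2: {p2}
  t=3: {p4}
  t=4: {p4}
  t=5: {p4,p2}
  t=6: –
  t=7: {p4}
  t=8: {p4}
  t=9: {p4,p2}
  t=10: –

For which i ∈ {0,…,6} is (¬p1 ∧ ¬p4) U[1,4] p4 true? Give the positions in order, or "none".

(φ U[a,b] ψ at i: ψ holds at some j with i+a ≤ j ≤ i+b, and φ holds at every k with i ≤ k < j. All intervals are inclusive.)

Evaluate at each i in [0,6]:
  i=0: ✗ (lhs fails at k=1 before rhs at j=3)
  i=1: ✗ (lhs fails at k=1 before rhs at j=3)
  i=2: ✓ (rhs at j=3; lhs holds on [2,2])
  i=3: ✗ (lhs fails at k=3 before rhs at j=4)
  i=4: ✗ (lhs fails at k=4 before rhs at j=5)
  i=5: ✗ (lhs fails at k=5 before rhs at j=7)
  i=6: ✓ (rhs at j=7; lhs holds on [6,6])

2, 6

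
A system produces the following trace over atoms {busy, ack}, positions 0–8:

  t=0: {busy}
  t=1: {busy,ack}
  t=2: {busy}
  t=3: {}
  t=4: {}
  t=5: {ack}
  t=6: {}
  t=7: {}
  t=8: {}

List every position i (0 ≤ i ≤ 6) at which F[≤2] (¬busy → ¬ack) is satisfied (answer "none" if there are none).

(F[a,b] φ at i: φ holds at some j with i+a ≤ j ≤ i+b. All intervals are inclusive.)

Evaluate at each i in [0,6]:
  i=0: ✓ (witness j=0)
  i=1: ✓ (witness j=1)
  i=2: ✓ (witness j=2)
  i=3: ✓ (witness j=3)
  i=4: ✓ (witness j=4)
  i=5: ✓ (witness j=6)
  i=6: ✓ (witness j=6)

0, 1, 2, 3, 4, 5, 6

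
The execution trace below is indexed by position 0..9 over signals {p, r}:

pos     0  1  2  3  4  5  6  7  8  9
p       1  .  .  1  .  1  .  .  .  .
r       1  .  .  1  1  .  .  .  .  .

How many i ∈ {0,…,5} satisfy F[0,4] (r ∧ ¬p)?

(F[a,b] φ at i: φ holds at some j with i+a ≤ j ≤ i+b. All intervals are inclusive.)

Evaluate at each i in [0,5]:
  i=0: ✓ (witness j=4)
  i=1: ✓ (witness j=4)
  i=2: ✓ (witness j=4)
  i=3: ✓ (witness j=4)
  i=4: ✓ (witness j=4)
  i=5: ✗ (none in [5,9])
Positions where it holds: {0, 1, 2, 3, 4} → 5.

5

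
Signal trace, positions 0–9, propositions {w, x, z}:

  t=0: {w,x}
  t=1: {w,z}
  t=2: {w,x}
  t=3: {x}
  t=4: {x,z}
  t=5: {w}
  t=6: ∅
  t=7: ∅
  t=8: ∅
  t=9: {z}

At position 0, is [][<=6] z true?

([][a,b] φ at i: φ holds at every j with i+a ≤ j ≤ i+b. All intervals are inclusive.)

Check z at every j in [0,6]:
  j=0: false
  j=1: true
  j=2: false
  j=3: false
  j=4: true
  j=5: false
  j=6: false
Fails at j=0 → formula fails.

False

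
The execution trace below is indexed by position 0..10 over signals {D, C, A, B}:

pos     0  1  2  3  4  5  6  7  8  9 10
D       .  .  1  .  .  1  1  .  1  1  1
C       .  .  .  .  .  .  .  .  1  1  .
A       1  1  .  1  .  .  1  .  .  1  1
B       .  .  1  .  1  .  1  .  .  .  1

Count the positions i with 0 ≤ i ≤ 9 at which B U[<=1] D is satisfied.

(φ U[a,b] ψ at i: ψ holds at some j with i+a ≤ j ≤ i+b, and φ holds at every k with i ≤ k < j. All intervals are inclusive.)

6

Evaluate at each i in [0,9]:
  i=0: ✗ (no rhs in [0,1])
  i=1: ✗ (lhs fails at k=1 before rhs at j=2)
  i=2: ✓ (rhs at j=2)
  i=3: ✗ (no rhs in [3,4])
  i=4: ✓ (rhs at j=5; lhs holds on [4,4])
  i=5: ✓ (rhs at j=5)
  i=6: ✓ (rhs at j=6)
  i=7: ✗ (lhs fails at k=7 before rhs at j=8)
  i=8: ✓ (rhs at j=8)
  i=9: ✓ (rhs at j=9)
Positions where it holds: {2, 4, 5, 6, 8, 9} → 6.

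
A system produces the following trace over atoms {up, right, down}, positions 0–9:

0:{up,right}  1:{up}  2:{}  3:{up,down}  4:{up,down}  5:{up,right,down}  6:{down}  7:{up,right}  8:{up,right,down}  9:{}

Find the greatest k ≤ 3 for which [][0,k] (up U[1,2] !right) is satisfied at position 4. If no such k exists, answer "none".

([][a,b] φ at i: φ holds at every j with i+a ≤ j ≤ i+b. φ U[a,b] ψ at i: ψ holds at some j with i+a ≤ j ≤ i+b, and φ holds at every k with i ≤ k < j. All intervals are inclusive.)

1

(up U[1,2] !right) must hold from j=4 onward; find where it first fails.
  j=4: holds
  j=5: holds
  j=6: fails
Holds on [4,5], so largest k = 1.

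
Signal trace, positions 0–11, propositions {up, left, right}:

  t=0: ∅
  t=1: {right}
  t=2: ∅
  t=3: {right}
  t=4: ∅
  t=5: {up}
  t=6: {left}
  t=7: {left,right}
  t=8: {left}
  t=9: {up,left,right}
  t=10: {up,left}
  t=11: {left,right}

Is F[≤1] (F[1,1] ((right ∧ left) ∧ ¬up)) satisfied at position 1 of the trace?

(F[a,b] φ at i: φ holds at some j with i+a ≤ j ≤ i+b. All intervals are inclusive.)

Does not hold

Check F[1,1] ((right ∧ left) ∧ ¬up) at each j in [1,2]:
  j=1: fails (none in [2,2])
  j=2: fails (none in [3,3])
No position in the window satisfies it → formula fails.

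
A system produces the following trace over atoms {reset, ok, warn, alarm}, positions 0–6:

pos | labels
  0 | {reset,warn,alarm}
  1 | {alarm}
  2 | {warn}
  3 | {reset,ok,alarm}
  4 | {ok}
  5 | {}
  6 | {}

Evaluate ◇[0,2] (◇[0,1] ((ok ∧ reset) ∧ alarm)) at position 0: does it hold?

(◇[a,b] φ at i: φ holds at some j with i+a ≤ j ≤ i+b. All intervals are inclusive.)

Holds

Check ◇[0,1] ((ok ∧ reset) ∧ alarm) at each j in [0,2]:
  j=0: fails (none in [0,1])
  j=1: fails (none in [1,2])
  j=2: holds (witness at 3)
Found at j=2 → formula holds.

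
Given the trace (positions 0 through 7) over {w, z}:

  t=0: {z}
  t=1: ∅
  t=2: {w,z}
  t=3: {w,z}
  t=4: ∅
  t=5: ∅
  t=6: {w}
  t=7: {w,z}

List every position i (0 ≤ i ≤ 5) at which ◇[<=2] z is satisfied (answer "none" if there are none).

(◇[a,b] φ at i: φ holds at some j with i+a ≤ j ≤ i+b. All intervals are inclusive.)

0, 1, 2, 3, 5

Evaluate at each i in [0,5]:
  i=0: ✓ (witness j=0)
  i=1: ✓ (witness j=2)
  i=2: ✓ (witness j=2)
  i=3: ✓ (witness j=3)
  i=4: ✗ (none in [4,6])
  i=5: ✓ (witness j=7)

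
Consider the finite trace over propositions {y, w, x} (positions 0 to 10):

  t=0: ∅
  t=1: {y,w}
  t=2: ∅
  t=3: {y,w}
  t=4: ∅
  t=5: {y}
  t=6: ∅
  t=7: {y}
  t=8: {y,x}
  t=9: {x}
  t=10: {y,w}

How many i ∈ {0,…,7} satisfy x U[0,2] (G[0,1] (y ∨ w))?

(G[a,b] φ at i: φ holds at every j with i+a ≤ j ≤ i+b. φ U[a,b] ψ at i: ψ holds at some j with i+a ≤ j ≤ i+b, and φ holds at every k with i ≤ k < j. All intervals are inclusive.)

1

Evaluate at each i in [0,7]:
  i=0: ✗ (no rhs in [0,2])
  i=1: ✗ (no rhs in [1,3])
  i=2: ✗ (no rhs in [2,4])
  i=3: ✗ (no rhs in [3,5])
  i=4: ✗ (no rhs in [4,6])
  i=5: ✗ (lhs fails at k=5 before rhs at j=7)
  i=6: ✗ (lhs fails at k=6 before rhs at j=7)
  i=7: ✓ (rhs at j=7)
Positions where it holds: {7} → 1.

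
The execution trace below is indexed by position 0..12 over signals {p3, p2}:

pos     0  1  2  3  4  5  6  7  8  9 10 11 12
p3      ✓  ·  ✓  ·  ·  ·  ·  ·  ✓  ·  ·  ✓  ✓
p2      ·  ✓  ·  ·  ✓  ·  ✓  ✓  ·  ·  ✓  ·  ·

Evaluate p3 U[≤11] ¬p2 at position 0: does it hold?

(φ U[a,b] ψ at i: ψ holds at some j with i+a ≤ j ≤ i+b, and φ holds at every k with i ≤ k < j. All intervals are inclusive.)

Need some j in [0,11] with ¬p2, and p3 at every k in [0,j-1].
  j=0: ¬p2 holds; no prefix to check → satisfied.

Holds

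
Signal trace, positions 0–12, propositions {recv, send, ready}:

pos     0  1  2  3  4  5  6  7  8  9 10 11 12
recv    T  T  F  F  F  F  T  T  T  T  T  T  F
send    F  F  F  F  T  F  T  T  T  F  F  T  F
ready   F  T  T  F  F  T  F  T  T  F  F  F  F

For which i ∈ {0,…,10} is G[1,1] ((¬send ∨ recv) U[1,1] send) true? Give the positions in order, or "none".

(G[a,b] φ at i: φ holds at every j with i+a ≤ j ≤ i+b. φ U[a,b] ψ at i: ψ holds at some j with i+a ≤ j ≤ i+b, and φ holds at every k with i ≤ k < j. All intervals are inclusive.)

Evaluate at each i in [0,10]:
  i=0: ✗ (fails at j=1)
  i=1: ✗ (fails at j=2)
  i=2: ✓ (all of [3,3])
  i=3: ✗ (fails at j=4)
  i=4: ✓ (all of [5,5])
  i=5: ✓ (all of [6,6])
  i=6: ✓ (all of [7,7])
  i=7: ✗ (fails at j=8)
  i=8: ✗ (fails at j=9)
  i=9: ✓ (all of [10,10])
  i=10: ✗ (fails at j=11)

2, 4, 5, 6, 9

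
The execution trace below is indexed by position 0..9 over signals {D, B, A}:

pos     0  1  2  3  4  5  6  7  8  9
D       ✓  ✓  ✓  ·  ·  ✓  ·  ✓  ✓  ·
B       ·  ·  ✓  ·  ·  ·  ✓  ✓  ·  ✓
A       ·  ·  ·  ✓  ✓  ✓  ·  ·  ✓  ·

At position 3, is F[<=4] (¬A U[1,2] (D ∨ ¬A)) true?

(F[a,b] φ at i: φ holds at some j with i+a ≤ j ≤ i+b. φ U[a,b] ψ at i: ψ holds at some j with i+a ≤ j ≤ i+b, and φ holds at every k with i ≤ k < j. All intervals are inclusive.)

Yes

Check (¬A U[1,2] (D ∨ ¬A)) at each j in [3,7]:
  j=3: fails
  j=4: fails
  j=5: fails
  j=6: holds
  j=7: holds
Found at j=6 → formula holds.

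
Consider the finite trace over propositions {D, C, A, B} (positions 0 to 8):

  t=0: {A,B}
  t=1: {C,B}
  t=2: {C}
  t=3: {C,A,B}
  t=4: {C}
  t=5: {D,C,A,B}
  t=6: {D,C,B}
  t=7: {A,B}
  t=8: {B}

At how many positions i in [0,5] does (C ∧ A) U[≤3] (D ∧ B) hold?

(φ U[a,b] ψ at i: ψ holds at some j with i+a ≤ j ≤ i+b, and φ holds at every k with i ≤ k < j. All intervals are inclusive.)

Evaluate at each i in [0,5]:
  i=0: ✗ (no rhs in [0,3])
  i=1: ✗ (no rhs in [1,4])
  i=2: ✗ (lhs fails at k=2 before rhs at j=5)
  i=3: ✗ (lhs fails at k=4 before rhs at j=5)
  i=4: ✗ (lhs fails at k=4 before rhs at j=5)
  i=5: ✓ (rhs at j=5)
Positions where it holds: {5} → 1.

1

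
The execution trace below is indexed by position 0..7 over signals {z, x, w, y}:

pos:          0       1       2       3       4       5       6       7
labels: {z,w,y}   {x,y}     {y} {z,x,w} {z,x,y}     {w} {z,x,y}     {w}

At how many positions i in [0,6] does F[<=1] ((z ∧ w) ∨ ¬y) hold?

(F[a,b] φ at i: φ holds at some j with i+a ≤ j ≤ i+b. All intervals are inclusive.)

6

Evaluate at each i in [0,6]:
  i=0: ✓ (witness j=0)
  i=1: ✗ (none in [1,2])
  i=2: ✓ (witness j=3)
  i=3: ✓ (witness j=3)
  i=4: ✓ (witness j=5)
  i=5: ✓ (witness j=5)
  i=6: ✓ (witness j=7)
Positions where it holds: {0, 2, 3, 4, 5, 6} → 6.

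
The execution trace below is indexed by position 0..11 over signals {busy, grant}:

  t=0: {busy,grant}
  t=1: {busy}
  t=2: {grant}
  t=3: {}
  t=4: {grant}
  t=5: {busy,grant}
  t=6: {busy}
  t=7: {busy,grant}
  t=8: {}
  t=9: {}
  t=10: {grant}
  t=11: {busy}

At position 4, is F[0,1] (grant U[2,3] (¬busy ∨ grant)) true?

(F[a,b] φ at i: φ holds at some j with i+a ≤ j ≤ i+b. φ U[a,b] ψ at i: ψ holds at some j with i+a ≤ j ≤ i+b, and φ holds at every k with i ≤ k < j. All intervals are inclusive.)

Check (grant U[2,3] (¬busy ∨ grant)) at each j in [4,5]:
  j=4: fails
  j=5: fails
No position in the window satisfies it → formula fails.

No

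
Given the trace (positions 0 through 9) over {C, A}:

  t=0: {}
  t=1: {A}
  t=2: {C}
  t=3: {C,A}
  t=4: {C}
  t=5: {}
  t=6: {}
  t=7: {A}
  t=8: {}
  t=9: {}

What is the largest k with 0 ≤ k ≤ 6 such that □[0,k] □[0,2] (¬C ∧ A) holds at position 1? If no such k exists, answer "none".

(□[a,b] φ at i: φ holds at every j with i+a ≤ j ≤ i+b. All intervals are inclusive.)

none

□[0,2] (¬C ∧ A) must hold from j=1 onward; find where it first fails.
  j=1: fails → no k works.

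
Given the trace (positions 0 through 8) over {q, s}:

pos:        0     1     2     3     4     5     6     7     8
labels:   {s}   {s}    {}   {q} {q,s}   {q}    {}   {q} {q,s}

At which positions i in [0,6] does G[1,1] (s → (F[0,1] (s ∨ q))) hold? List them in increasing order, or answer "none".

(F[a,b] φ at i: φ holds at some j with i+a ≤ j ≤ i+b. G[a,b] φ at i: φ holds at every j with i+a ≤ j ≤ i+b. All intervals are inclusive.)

Evaluate at each i in [0,6]:
  i=0: ✓ (all of [1,1])
  i=1: ✓ (all of [2,2])
  i=2: ✓ (all of [3,3])
  i=3: ✓ (all of [4,4])
  i=4: ✓ (all of [5,5])
  i=5: ✓ (all of [6,6])
  i=6: ✓ (all of [7,7])

0, 1, 2, 3, 4, 5, 6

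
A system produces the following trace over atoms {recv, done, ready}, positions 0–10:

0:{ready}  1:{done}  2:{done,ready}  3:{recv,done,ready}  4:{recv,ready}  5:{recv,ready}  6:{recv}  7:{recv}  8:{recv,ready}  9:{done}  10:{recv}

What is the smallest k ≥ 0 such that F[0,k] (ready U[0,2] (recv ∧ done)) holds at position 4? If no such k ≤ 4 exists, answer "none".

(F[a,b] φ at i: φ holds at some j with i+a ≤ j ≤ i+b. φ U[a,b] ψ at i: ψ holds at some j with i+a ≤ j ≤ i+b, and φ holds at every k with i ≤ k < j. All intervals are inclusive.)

none

Scan j = 4,5,… for (ready U[0,2] (recv ∧ done)):
  j=4: fails
  j=5: fails
  j=6: fails
  j=7: fails
  j=8: fails
No j in [4,8] satisfies it → none.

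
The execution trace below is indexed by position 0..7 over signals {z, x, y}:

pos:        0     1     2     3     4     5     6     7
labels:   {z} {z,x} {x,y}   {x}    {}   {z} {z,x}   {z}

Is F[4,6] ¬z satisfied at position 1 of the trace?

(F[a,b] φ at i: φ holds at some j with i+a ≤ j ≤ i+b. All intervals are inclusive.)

Check ¬z at each j in [5,7]:
  j=5: false
  j=6: false
  j=7: false
No position in the window satisfies it → formula fails.

Does not hold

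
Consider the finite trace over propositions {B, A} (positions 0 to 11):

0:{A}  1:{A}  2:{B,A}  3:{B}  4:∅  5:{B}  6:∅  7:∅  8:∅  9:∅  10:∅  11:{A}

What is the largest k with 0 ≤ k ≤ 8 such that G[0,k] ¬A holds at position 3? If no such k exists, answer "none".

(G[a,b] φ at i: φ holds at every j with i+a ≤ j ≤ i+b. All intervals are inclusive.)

¬A must hold from j=3 onward; find where it first fails.
  j=3: holds
  j=4: holds
  j=5: holds
  j=6: holds
  j=7: holds
  j=8: holds
  j=9: holds
  j=10: holds
  j=11: fails
Holds on [3,10], so largest k = 7.

7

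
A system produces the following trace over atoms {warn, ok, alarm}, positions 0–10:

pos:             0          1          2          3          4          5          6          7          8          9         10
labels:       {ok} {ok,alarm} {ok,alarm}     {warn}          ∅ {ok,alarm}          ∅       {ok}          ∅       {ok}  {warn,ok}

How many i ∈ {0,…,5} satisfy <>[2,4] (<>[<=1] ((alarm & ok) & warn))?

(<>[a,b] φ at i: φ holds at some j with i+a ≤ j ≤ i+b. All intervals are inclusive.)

0

Evaluate at each i in [0,5]:
  i=0: ✗ (none in [2,4])
  i=1: ✗ (none in [3,5])
  i=2: ✗ (none in [4,6])
  i=3: ✗ (none in [5,7])
  i=4: ✗ (none in [6,8])
  i=5: ✗ (none in [7,9])
Positions where it holds: {} → 0.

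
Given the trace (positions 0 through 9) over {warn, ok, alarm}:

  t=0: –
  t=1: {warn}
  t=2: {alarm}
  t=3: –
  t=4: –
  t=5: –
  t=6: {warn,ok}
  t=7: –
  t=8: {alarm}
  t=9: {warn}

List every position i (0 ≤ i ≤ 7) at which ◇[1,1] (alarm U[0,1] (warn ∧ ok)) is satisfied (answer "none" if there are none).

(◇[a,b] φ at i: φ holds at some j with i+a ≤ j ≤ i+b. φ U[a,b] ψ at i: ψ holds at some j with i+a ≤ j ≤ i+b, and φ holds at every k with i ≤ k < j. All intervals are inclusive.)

Evaluate at each i in [0,7]:
  i=0: ✗ (none in [1,1])
  i=1: ✗ (none in [2,2])
  i=2: ✗ (none in [3,3])
  i=3: ✗ (none in [4,4])
  i=4: ✗ (none in [5,5])
  i=5: ✓ (witness j=6)
  i=6: ✗ (none in [7,7])
  i=7: ✗ (none in [8,8])

5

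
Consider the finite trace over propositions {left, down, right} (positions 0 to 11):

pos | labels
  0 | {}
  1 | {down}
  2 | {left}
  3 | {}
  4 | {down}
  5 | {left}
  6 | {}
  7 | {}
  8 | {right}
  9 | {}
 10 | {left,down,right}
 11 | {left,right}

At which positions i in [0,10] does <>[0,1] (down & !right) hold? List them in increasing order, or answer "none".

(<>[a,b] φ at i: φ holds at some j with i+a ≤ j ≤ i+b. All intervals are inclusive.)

0, 1, 3, 4

Evaluate at each i in [0,10]:
  i=0: ✓ (witness j=1)
  i=1: ✓ (witness j=1)
  i=2: ✗ (none in [2,3])
  i=3: ✓ (witness j=4)
  i=4: ✓ (witness j=4)
  i=5: ✗ (none in [5,6])
  i=6: ✗ (none in [6,7])
  i=7: ✗ (none in [7,8])
  i=8: ✗ (none in [8,9])
  i=9: ✗ (none in [9,10])
  i=10: ✗ (none in [10,11])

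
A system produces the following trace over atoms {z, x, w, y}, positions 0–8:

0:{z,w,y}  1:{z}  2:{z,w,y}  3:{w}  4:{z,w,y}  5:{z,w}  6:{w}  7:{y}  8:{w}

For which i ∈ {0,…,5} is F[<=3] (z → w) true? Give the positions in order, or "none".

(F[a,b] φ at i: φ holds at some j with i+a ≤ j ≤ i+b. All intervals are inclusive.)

0, 1, 2, 3, 4, 5

Evaluate at each i in [0,5]:
  i=0: ✓ (witness j=0)
  i=1: ✓ (witness j=2)
  i=2: ✓ (witness j=2)
  i=3: ✓ (witness j=3)
  i=4: ✓ (witness j=4)
  i=5: ✓ (witness j=5)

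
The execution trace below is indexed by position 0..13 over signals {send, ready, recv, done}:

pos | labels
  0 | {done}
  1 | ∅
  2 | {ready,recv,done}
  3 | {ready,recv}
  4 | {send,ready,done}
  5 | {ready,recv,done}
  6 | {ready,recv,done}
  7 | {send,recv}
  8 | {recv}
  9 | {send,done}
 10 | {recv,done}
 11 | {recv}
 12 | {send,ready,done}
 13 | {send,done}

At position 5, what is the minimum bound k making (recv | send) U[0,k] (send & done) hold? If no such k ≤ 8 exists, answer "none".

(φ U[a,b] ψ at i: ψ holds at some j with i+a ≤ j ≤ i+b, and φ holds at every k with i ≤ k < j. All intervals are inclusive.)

4

Need earliest j ≥ 5 with (send & done), and (recv | send) at every k in [5,j-1].
  j=5: rhs fails.
  j=6: rhs fails.
  j=7: rhs fails.
  j=8: rhs fails.
  j=9: rhs holds; lhs holds on [5,8]. k = 4.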